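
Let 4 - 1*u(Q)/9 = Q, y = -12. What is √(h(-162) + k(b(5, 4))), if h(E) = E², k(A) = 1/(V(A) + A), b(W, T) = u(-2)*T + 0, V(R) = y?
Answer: √273042627/102 ≈ 162.00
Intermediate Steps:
V(R) = -12
u(Q) = 36 - 9*Q
b(W, T) = 54*T (b(W, T) = (36 - 9*(-2))*T + 0 = (36 + 18)*T + 0 = 54*T + 0 = 54*T)
k(A) = 1/(-12 + A)
√(h(-162) + k(b(5, 4))) = √((-162)² + 1/(-12 + 54*4)) = √(26244 + 1/(-12 + 216)) = √(26244 + 1/204) = √(5353777/204) = √273042627/102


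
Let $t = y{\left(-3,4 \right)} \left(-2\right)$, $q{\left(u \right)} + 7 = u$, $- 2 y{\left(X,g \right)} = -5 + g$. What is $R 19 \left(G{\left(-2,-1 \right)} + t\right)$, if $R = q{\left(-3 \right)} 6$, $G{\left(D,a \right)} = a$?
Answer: $2280$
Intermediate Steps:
$y{\left(X,g \right)} = \frac{5}{2} - \frac{g}{2}$ ($y{\left(X,g \right)} = - \frac{-5 + g}{2} = \frac{5}{2} - \frac{g}{2}$)
$q{\left(u \right)} = -7 + u$
$t = -1$ ($t = \left(\frac{5}{2} - 2\right) \left(-2\right) = \frac{1}{2} \left(-2\right) = -1$)
$R = -60$ ($R = \left(-7 - 3\right) 6 = \left(-10\right) 6 = -60$)
$R 19 \left(G{\left(-2,-1 \right)} + t\right) = \left(-60\right) 19 \left(-1 - 1\right) = \left(-1140\right) \left(-2\right) = 2280$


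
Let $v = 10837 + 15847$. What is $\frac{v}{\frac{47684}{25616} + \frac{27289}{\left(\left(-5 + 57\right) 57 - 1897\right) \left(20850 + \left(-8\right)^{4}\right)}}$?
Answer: $\frac{2274246824564176}{158740284789} \approx 14327.0$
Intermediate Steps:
$v = 26684$
$\frac{v}{\frac{47684}{25616} + \frac{27289}{\left(\left(-5 + 57\right) 57 - 1897\right) \left(20850 + \left(-8\right)^{4}\right)}} = \frac{26684}{\frac{47684}{25616} + \frac{27289}{\left(\left(-5 + 57\right) 57 - 1897\right) \left(20850 + \left(-8\right)^{4}\right)}} = \frac{26684}{47684 \cdot \frac{1}{25616} + \frac{27289}{\left(52 \cdot 57 - 1897\right) \left(20850 + 4096\right)}} = \frac{26684}{\frac{11921}{6404} + \frac{27289}{\left(2964 - 1897\right) 24946}} = \frac{26684}{\frac{11921}{6404} + \frac{27289}{1067 \cdot 24946}} = \frac{26684}{\frac{11921}{6404} + \frac{27289}{26617382}} = \frac{26684}{\frac{158740284789}{85228857164}} = 26684 \cdot \frac{85228857164}{158740284789} = \frac{2274246824564176}{158740284789}$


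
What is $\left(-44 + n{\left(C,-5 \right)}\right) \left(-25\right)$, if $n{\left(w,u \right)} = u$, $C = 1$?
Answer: $1225$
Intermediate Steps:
$\left(-44 + n{\left(C,-5 \right)}\right) \left(-25\right) = \left(-44 - 5\right) \left(-25\right) = \left(-49\right) \left(-25\right) = 1225$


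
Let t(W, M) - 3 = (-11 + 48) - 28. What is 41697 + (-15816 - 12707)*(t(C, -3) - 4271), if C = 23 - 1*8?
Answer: 121521154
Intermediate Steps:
C = 15 (C = 23 - 8 = 15)
t(W, M) = 12 (t(W, M) = 3 + ((-11 + 48) - 28) = 3 + (37 - 28) = 3 + 9 = 12)
41697 + (-15816 - 12707)*(t(C, -3) - 4271) = 41697 + (-15816 - 12707)*(12 - 4271) = 41697 - 28523*(-4259) = 41697 + 121479457 = 121521154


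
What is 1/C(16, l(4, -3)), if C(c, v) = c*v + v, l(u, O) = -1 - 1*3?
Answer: -1/68 ≈ -0.014706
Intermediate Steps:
l(u, O) = -4 (l(u, O) = -1 - 3 = -4)
C(c, v) = v + c*v
1/C(16, l(4, -3)) = 1/(-4*(1 + 16)) = 1/(-4*17) = 1/(-68) = -1/68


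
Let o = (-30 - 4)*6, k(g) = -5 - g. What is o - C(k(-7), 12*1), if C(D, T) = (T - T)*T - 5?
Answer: -199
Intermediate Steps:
C(D, T) = -5 (C(D, T) = 0*T - 5 = 0 - 5 = -5)
o = -204 (o = -34*6 = -204)
o - C(k(-7), 12*1) = -204 - 1*(-5) = -204 + 5 = -199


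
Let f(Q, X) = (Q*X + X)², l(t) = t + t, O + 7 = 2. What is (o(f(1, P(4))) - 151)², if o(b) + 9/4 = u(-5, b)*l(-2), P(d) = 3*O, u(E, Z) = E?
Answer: 284089/16 ≈ 17756.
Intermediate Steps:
O = -5 (O = -7 + 2 = -5)
l(t) = 2*t
P(d) = -15 (P(d) = 3*(-5) = -15)
f(Q, X) = (X + Q*X)²
o(b) = 71/4 (o(b) = -9/4 - 10*(-2) = -9/4 - 5*(-4) = -9/4 + 20 = 71/4)
(o(f(1, P(4))) - 151)² = (71/4 - 151)² = (-533/4)² = 284089/16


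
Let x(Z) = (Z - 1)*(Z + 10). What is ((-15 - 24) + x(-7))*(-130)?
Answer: 8190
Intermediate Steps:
x(Z) = (-1 + Z)*(10 + Z)
((-15 - 24) + x(-7))*(-130) = ((-15 - 24) + (-10 + (-7)² + 9*(-7)))*(-130) = (-39 + (-10 + 49 - 63))*(-130) = (-39 - 24)*(-130) = -63*(-130) = 8190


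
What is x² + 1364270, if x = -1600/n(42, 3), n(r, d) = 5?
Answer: 1466670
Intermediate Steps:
x = -320 (x = -1600/5 = -1600*⅕ = -320)
x² + 1364270 = (-320)² + 1364270 = 102400 + 1364270 = 1466670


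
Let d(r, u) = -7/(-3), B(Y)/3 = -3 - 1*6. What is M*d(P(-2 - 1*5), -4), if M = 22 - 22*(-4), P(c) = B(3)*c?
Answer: 770/3 ≈ 256.67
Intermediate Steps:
B(Y) = -27 (B(Y) = 3*(-3 - 1*6) = 3*(-3 - 6) = 3*(-9) = -27)
P(c) = -27*c
d(r, u) = 7/3 (d(r, u) = -7*(-⅓) = 7/3)
M = 110 (M = 22 + 88 = 110)
M*d(P(-2 - 1*5), -4) = 110*(7/3) = 770/3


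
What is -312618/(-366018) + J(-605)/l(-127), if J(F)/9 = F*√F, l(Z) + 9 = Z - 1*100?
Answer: 52103/61003 + 59895*I*√5/236 ≈ 0.85411 + 567.5*I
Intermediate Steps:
l(Z) = -109 + Z (l(Z) = -9 + (Z - 1*100) = -9 + (Z - 100) = -9 + (-100 + Z) = -109 + Z)
J(F) = 9*F^(3/2) (J(F) = 9*(F*√F) = 9*F^(3/2))
-312618/(-366018) + J(-605)/l(-127) = -312618/(-366018) + (9*(-605)^(3/2))/(-109 - 127) = -312618*(-1/366018) + (9*(-6655*I*√5))/(-236) = 52103/61003 - 59895*I*√5*(-1/236) = 52103/61003 + 59895*I*√5/236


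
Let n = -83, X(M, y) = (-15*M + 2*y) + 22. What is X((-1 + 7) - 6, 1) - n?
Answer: 107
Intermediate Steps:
X(M, y) = 22 - 15*M + 2*y
X((-1 + 7) - 6, 1) - n = (22 - 15*((-1 + 7) - 6) + 2*1) - 1*(-83) = (22 - 15*(6 - 6) + 2) + 83 = (22 - 15*0 + 2) + 83 = (22 + 0 + 2) + 83 = 24 + 83 = 107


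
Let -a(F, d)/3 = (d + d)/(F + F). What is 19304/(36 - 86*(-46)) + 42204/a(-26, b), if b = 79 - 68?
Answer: 182544775/5489 ≈ 33257.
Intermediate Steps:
b = 11
a(F, d) = -3*d/F (a(F, d) = -3*(d + d)/(F + F) = -3*2*d/(2*F) = -3*2*d*1/(2*F) = -3*d/F)
19304/(36 - 86*(-46)) + 42204/a(-26, b) = 19304/(36 - 86*(-46)) + 42204/((-3*11/(-26))) = 19304/(36 + 3956) + 42204/((-3*11*(-1/26))) = 19304/3992 + 42204/(33/26) = 19304*(1/3992) + 42204*(26/33) = 2413/499 + 365768/11 = 182544775/5489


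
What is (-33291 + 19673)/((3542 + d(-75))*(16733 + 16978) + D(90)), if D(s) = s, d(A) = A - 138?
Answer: -13618/112224009 ≈ -0.00012135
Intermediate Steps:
d(A) = -138 + A
(-33291 + 19673)/((3542 + d(-75))*(16733 + 16978) + D(90)) = (-33291 + 19673)/((3542 + (-138 - 75))*(16733 + 16978) + 90) = -13618/((3542 - 213)*33711 + 90) = -13618/(3329*33711 + 90) = -13618/(112223919 + 90) = -13618/112224009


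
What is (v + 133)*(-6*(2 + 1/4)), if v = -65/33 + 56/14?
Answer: -20052/11 ≈ -1822.9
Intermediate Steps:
v = 67/33 (v = -65*1/33 + 56*(1/14) = -65/33 + 4 = 67/33 ≈ 2.0303)
(v + 133)*(-6*(2 + 1/4)) = (67/33 + 133)*(-6*(2 + 1/4)) = 4456*(-6*(2 + 1*(¼)))/33 = 4456*(-6*(2 + ¼))/33 = 4456*(-6*9/4)/33 = (4456/33)*(-27/2) = -20052/11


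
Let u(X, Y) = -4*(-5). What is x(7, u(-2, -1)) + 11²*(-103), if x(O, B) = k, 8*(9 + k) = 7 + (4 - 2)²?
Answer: -99765/8 ≈ -12471.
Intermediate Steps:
u(X, Y) = 20
k = -61/8 (k = -9 + (7 + (4 - 2)²)/8 = -9 + (7 + 2²)/8 = -9 + (7 + 4)/8 = -9 + (⅛)*11 = -9 + 11/8 = -61/8 ≈ -7.6250)
x(O, B) = -61/8
x(7, u(-2, -1)) + 11²*(-103) = -61/8 + 11²*(-103) = -61/8 + 121*(-103) = -61/8 - 12463 = -99765/8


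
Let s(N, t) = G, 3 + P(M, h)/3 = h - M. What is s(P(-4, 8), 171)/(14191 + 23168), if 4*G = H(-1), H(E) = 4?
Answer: 1/37359 ≈ 2.6767e-5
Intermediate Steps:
G = 1 (G = (¼)*4 = 1)
P(M, h) = -9 - 3*M + 3*h (P(M, h) = -9 + 3*(h - M) = -9 + (-3*M + 3*h) = -9 - 3*M + 3*h)
s(N, t) = 1
s(P(-4, 8), 171)/(14191 + 23168) = 1/(14191 + 23168) = 1/37359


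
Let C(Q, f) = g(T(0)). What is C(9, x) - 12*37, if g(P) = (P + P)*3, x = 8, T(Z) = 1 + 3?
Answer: -420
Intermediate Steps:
T(Z) = 4
g(P) = 6*P (g(P) = (2*P)*3 = 6*P)
C(Q, f) = 24 (C(Q, f) = 6*4 = 24)
C(9, x) - 12*37 = 24 - 12*37 = 24 - 444 = -420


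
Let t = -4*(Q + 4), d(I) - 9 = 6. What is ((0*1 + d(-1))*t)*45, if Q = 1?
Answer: -13500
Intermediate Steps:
d(I) = 15 (d(I) = 9 + 6 = 15)
t = -20 (t = -4*(1 + 4) = -4*5 = -20)
((0*1 + d(-1))*t)*45 = ((0*1 + 15)*(-20))*45 = ((0 + 15)*(-20))*45 = (15*(-20))*45 = -300*45 = -13500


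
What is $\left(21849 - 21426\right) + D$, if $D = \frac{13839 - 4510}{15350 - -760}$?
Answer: $\frac{6823859}{16110} \approx 423.58$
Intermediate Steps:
$D = \frac{9329}{16110}$ ($D = \frac{9329}{15350 + 760} = \frac{9329}{16110} \approx 0.57908$)
$\left(21849 - 21426\right) + D = \left(21849 - 21426\right) + \frac{9329}{16110} = 423 + \frac{9329}{16110} = \frac{6823859}{16110}$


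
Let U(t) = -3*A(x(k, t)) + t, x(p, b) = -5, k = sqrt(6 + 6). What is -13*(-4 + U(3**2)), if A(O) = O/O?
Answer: -26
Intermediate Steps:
k = 2*sqrt(3) (k = sqrt(12) = 2*sqrt(3) ≈ 3.4641)
A(O) = 1
U(t) = -3 + t (U(t) = -3*1 + t = -3 + t)
-13*(-4 + U(3**2)) = -13*(-4 + (-3 + 3**2)) = -13*(-4 + (-3 + 9)) = -13*(-4 + 6) = -13*2 = -26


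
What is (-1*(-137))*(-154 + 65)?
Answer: -12193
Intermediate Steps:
(-1*(-137))*(-154 + 65) = 137*(-89) = -12193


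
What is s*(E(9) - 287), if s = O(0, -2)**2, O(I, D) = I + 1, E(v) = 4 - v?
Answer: -292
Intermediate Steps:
O(I, D) = 1 + I
s = 1 (s = (1 + 0)**2 = 1**2 = 1)
s*(E(9) - 287) = 1*((4 - 1*9) - 287) = 1*((4 - 9) - 287) = 1*(-5 - 287) = 1*(-292) = -292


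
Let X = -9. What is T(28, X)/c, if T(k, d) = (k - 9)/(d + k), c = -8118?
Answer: -1/8118 ≈ -0.00012318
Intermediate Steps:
T(k, d) = (-9 + k)/(d + k)
T(28, X)/c = ((-9 + 28)/(-9 + 28))/(-8118) = (19/19)*(-1/8118) = ((1/19)*19)*(-1/8118) = 1*(-1/8118) = -1/8118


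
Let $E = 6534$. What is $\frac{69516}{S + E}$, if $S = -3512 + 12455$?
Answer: $\frac{23172}{5159} \approx 4.4916$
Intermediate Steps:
$S = 8943$
$\frac{69516}{S + E} = \frac{69516}{8943 + 6534} = \frac{69516}{15477} = 69516 \cdot \frac{1}{15477} = \frac{23172}{5159}$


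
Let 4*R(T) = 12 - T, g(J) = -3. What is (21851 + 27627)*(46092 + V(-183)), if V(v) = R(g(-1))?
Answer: 4561451037/2 ≈ 2.2807e+9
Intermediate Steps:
R(T) = 3 - T/4 (R(T) = (12 - T)/4 = 3 - T/4)
V(v) = 15/4 (V(v) = 3 - 1/4*(-3) = 3 + 3/4 = 15/4)
(21851 + 27627)*(46092 + V(-183)) = (21851 + 27627)*(46092 + 15/4) = 49478*(184383/4) = 4561451037/2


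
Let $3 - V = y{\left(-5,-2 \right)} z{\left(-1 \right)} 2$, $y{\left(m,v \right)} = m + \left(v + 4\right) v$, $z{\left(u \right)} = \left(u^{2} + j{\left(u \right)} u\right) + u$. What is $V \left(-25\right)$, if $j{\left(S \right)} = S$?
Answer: $-525$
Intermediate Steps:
$z{\left(u \right)} = u + 2 u^{2}$ ($z{\left(u \right)} = \left(u^{2} + u u\right) + u = \left(u^{2} + u^{2}\right) + u = 2 u^{2} + u = u + 2 u^{2}$)
$y{\left(m,v \right)} = m + v \left(4 + v\right)$ ($y{\left(m,v \right)} = m + \left(4 + v\right) v = m + v \left(4 + v\right)$)
$V = 21$ ($V = 3 - \left(-5 + \left(-2\right)^{2} + 4 \left(-2\right)\right) \left(- (1 + 2 \left(-1\right))\right) 2 = 3 - \left(-5 + 4 - 8\right) \left(- (1 - 2)\right) 2 = 3 - - 9 \left(\left(-1\right) \left(-1\right)\right) 2 = 3 - \left(-9\right) 1 \cdot 2 = 3 - \left(-9\right) 2 = 3 - -18 = 3 + 18 = 21$)
$V \left(-25\right) = 21 \left(-25\right) = -525$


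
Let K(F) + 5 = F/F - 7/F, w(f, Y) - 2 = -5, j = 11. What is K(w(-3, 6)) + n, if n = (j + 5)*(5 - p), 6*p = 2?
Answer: 73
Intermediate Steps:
w(f, Y) = -3 (w(f, Y) = 2 - 5 = -3)
p = 1/3 (p = (1/6)*2 = 1/3 ≈ 0.33333)
n = 224/3 (n = (11 + 5)*(5 - 1*1/3) = 16*(5 - 1/3) = 16*(14/3) = 224/3 ≈ 74.667)
K(F) = -4 - 7/F (K(F) = -5 + (F/F - 7/F) = -5 + (1 - 7/F) = -4 - 7/F)
K(w(-3, 6)) + n = (-4 - 7/(-3)) + 224/3 = (-4 - 7*(-1/3)) + 224/3 = (-4 + 7/3) + 224/3 = -5/3 + 224/3 = 73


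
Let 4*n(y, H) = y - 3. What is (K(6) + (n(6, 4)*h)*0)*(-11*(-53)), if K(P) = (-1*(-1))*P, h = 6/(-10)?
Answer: 3498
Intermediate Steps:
n(y, H) = -¾ + y/4 (n(y, H) = (y - 3)/4 = (-3 + y)/4 = -¾ + y/4)
h = -⅗ (h = 6*(-⅒) = -⅗ ≈ -0.60000)
K(P) = P (K(P) = 1*P = P)
(K(6) + (n(6, 4)*h)*0)*(-11*(-53)) = (6 + ((-¾ + (¼)*6)*(-⅗))*0)*(-11*(-53)) = (6 + ((-¾ + 3/2)*(-⅗))*0)*583 = (6 + ((¾)*(-⅗))*0)*583 = (6 - 9/20*0)*583 = (6 + 0)*583 = 6*583 = 3498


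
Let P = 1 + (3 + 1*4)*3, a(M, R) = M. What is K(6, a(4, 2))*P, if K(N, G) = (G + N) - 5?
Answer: 110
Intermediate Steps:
K(N, G) = -5 + G + N
P = 22 (P = 1 + (3 + 4)*3 = 1 + 7*3 = 1 + 21 = 22)
K(6, a(4, 2))*P = (-5 + 4 + 6)*22 = 5*22 = 110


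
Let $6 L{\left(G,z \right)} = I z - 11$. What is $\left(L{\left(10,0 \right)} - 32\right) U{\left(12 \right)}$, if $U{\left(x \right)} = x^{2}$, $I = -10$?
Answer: $-4872$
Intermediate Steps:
$L{\left(G,z \right)} = - \frac{11}{6} - \frac{5 z}{3}$ ($L{\left(G,z \right)} = \frac{- 10 z - 11}{6} = \frac{-11 - 10 z}{6} = - \frac{11}{6} - \frac{5 z}{3}$)
$\left(L{\left(10,0 \right)} - 32\right) U{\left(12 \right)} = \left(\left(- \frac{11}{6} - 0\right) - 32\right) 12^{2} = \left(\left(- \frac{11}{6} + 0\right) - 32\right) 144 = \left(- \frac{11}{6} - 32\right) 144 = \left(- \frac{203}{6}\right) 144 = -4872$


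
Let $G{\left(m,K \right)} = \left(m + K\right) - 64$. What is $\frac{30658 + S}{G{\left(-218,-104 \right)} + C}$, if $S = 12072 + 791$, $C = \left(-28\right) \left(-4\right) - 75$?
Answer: $- \frac{43521}{349} \approx -124.7$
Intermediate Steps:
$C = 37$ ($C = 112 - 75 = 37$)
$G{\left(m,K \right)} = -64 + K + m$ ($G{\left(m,K \right)} = \left(K + m\right) - 64 = -64 + K + m$)
$S = 12863$
$\frac{30658 + S}{G{\left(-218,-104 \right)} + C} = \frac{30658 + 12863}{\left(-64 - 104 - 218\right) + 37} = \frac{43521}{-386 + 37} = \frac{43521}{-349} = 43521 \left(- \frac{1}{349}\right) = - \frac{43521}{349}$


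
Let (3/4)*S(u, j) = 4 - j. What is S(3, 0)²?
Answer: 256/9 ≈ 28.444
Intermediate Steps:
S(u, j) = 16/3 - 4*j/3 (S(u, j) = 4*(4 - j)/3 = 16/3 - 4*j/3)
S(3, 0)² = (16/3 - 4/3*0)² = (16/3 + 0)² = (16/3)² = 256/9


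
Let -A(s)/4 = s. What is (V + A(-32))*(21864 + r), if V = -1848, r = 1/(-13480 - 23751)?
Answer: -1400111962760/37231 ≈ -3.7606e+7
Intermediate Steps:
r = -1/37231 (r = 1/(-37231) = -1/37231 ≈ -2.6859e-5)
A(s) = -4*s
(V + A(-32))*(21864 + r) = (-1848 - 4*(-32))*(21864 - 1/37231) = (-1848 + 128)*(814018583/37231) = -1720*814018583/37231 = -1400111962760/37231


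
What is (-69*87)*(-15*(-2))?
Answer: -180090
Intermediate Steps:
(-69*87)*(-15*(-2)) = -6003*30 = -180090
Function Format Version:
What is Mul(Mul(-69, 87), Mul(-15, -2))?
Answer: -180090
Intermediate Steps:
Mul(Mul(-69, 87), Mul(-15, -2)) = Mul(-6003, 30) = -180090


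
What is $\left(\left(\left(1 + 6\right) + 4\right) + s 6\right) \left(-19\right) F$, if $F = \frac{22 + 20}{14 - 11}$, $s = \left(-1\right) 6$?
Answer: $6650$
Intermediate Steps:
$s = -6$
$F = 14$ ($F = \frac{42}{3} = 42 \cdot \frac{1}{3} = 14$)
$\left(\left(\left(1 + 6\right) + 4\right) + s 6\right) \left(-19\right) F = \left(\left(\left(1 + 6\right) + 4\right) - 36\right) \left(-19\right) 14 = \left(\left(7 + 4\right) - 36\right) \left(-19\right) 14 = \left(11 - 36\right) \left(-19\right) 14 = \left(-25\right) \left(-19\right) 14 = 475 \cdot 14 = 6650$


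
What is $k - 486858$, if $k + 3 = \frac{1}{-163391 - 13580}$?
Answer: $- \frac{86160278032}{176971} \approx -4.8686 \cdot 10^{5}$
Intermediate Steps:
$k = - \frac{530914}{176971}$ ($k = -3 + \frac{1}{-163391 - 13580} = -3 + \frac{1}{-176971} = -3 - \frac{1}{176971} = - \frac{530914}{176971} \approx -3.0$)
$k - 486858 = - \frac{530914}{176971} - 486858 = - \frac{86160278032}{176971}$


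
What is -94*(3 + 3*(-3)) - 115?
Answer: 449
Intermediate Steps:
-94*(3 + 3*(-3)) - 115 = -94*(3 - 9) - 115 = -94*(-6) - 115 = 564 - 115 = 449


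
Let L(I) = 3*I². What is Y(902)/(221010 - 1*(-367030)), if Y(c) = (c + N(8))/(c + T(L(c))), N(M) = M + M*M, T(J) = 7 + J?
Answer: 487/717914808420 ≈ 6.7835e-10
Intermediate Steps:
N(M) = M + M²
Y(c) = (72 + c)/(7 + c + 3*c²) (Y(c) = (c + 8*(1 + 8))/(c + (7 + 3*c²)) = (c + 8*9)/(7 + c + 3*c²) = (c + 72)/(7 + c + 3*c²) = (72 + c)/(7 + c + 3*c²))
Y(902)/(221010 - 1*(-367030)) = ((72 + 902)/(7 + 902 + 3*902²))/(221010 - 1*(-367030)) = (974/(7 + 902 + 3*813604))/(221010 + 367030) = (974/(7 + 902 + 2440812))/588040 = (974/2441721)*(1/588040) = 487/717914808420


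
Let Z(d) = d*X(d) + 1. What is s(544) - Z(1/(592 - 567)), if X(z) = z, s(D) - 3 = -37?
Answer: -21876/625 ≈ -35.002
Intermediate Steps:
s(D) = -34 (s(D) = 3 - 37 = -34)
Z(d) = 1 + d² (Z(d) = d*d + 1 = d² + 1 = 1 + d²)
s(544) - Z(1/(592 - 567)) = -34 - (1 + (1/(592 - 567))²) = -34 - (1 + (1/25)²) = -34 - (1 + 1/625) = -34 - 1*626/625 = -34 - 626/625 = -21876/625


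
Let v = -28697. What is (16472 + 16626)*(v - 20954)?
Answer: -1643348798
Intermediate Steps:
(16472 + 16626)*(v - 20954) = (16472 + 16626)*(-28697 - 20954) = 33098*(-49651) = -1643348798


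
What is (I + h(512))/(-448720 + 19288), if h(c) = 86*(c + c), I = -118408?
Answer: 3793/53679 ≈ 0.070661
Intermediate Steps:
h(c) = 172*c (h(c) = 86*(2*c) = 172*c)
(I + h(512))/(-448720 + 19288) = (-118408 + 172*512)/(-448720 + 19288) = (-118408 + 88064)/(-429432) = -30344*(-1/429432) = 3793/53679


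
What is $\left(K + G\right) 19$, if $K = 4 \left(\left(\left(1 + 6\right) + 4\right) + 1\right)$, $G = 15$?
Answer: $1197$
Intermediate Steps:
$K = 48$ ($K = 4 \left(\left(7 + 4\right) + 1\right) = 4 \left(11 + 1\right) = 4 \cdot 12 = 48$)
$\left(K + G\right) 19 = \left(48 + 15\right) 19 = 63 \cdot 19 = 1197$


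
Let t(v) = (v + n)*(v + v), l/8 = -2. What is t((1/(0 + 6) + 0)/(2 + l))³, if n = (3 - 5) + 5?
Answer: -15813251/43912253952 ≈ -0.00036011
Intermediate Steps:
l = -16 (l = 8*(-2) = -16)
n = 3 (n = -2 + 5 = 3)
t(v) = 2*v*(3 + v) (t(v) = (v + 3)*(v + v) = (3 + v)*(2*v) = 2*v*(3 + v))
t((1/(0 + 6) + 0)/(2 + l))³ = (2*((1/(0 + 6) + 0)/(2 - 16))*(3 + (1/(0 + 6) + 0)/(2 - 16)))³ = (2*((1/6 + 0)/(-14))*(3 + (1/6 + 0)/(-14)))³ = (2*((⅙ + 0)*(-1/14))*(3 + (⅙ + 0)*(-1/14)))³ = (2*((⅙)*(-1/14))*(3 + (⅙)*(-1/14)))³ = (2*(-1/84)*(3 - 1/84))³ = (2*(-1/84)*(251/84))³ = (-251/3528)³ = -15813251/43912253952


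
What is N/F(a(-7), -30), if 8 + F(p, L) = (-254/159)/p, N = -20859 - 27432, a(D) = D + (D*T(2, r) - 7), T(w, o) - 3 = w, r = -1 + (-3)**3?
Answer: 376235181/62074 ≈ 6061.1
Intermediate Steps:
r = -28 (r = -1 - 27 = -28)
T(w, o) = 3 + w
a(D) = -7 + 6*D (a(D) = D + (D*(3 + 2) - 7) = D + (D*5 - 7) = D + (5*D - 7) = D + (-7 + 5*D) = -7 + 6*D)
N = -48291
F(p, L) = -8 - 254/(159*p) (F(p, L) = -8 + (-254/159)/p = -8 + (-254*1/159)/p = -8 - 254/(159*p))
N/F(a(-7), -30) = -48291/(-8 - 254/(159*(-7 + 6*(-7)))) = -48291/(-8 - 254/(159*(-7 - 42))) = -48291/(-8 - 254/159/(-49)) = -48291/(-8 - 254/159*(-1/49)) = -48291/(-8 + 254/7791) = -48291/(-62074/7791) = -48291*(-7791/62074) = 376235181/62074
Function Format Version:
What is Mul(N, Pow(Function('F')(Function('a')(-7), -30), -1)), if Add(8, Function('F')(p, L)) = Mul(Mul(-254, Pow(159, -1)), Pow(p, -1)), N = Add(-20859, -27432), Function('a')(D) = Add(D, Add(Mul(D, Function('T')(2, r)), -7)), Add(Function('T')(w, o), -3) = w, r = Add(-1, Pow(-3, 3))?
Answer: Rational(376235181, 62074) ≈ 6061.1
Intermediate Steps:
r = -28 (r = Add(-1, -27) = -28)
Function('T')(w, o) = Add(3, w)
Function('a')(D) = Add(-7, Mul(6, D)) (Function('a')(D) = Add(D, Add(Mul(D, Add(3, 2)), -7)) = Add(D, Add(Mul(D, 5), -7)) = Add(D, Add(Mul(5, D), -7)) = Add(D, Add(-7, Mul(5, D))) = Add(-7, Mul(6, D)))
N = -48291
Function('F')(p, L) = Add(-8, Mul(Rational(-254, 159), Pow(p, -1))) (Function('F')(p, L) = Add(-8, Mul(Mul(-254, Pow(159, -1)), Pow(p, -1))) = Add(-8, Mul(Mul(-254, Rational(1, 159)), Pow(p, -1))) = Add(-8, Mul(Rational(-254, 159), Pow(p, -1))))
Mul(N, Pow(Function('F')(Function('a')(-7), -30), -1)) = Mul(-48291, Pow(Add(-8, Mul(Rational(-254, 159), Pow(Add(-7, Mul(6, -7)), -1))), -1)) = Mul(-48291, Pow(Add(-8, Mul(Rational(-254, 159), Pow(Add(-7, -42), -1))), -1)) = Mul(-48291, Pow(Add(-8, Mul(Rational(-254, 159), Pow(-49, -1))), -1)) = Mul(-48291, Pow(Add(-8, Mul(Rational(-254, 159), Rational(-1, 49))), -1)) = Mul(-48291, Pow(Add(-8, Rational(254, 7791)), -1)) = Mul(-48291, Pow(Rational(-62074, 7791), -1)) = Mul(-48291, Rational(-7791, 62074)) = Rational(376235181, 62074)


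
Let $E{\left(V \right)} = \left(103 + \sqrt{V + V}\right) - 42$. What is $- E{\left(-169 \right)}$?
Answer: $-61 - 13 i \sqrt{2} \approx -61.0 - 18.385 i$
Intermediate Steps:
$E{\left(V \right)} = 61 + \sqrt{2} \sqrt{V}$ ($E{\left(V \right)} = \left(103 + \sqrt{2 V}\right) - 42 = \left(103 + \sqrt{2} \sqrt{V}\right) - 42 = 61 + \sqrt{2} \sqrt{V}$)
$- E{\left(-169 \right)} = - (61 + \sqrt{2} \sqrt{-169}) = - (61 + \sqrt{2} \cdot 13 i) = - (61 + 13 i \sqrt{2}) = -61 - 13 i \sqrt{2}$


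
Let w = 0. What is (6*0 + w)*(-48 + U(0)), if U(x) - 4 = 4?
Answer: 0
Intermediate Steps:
U(x) = 8 (U(x) = 4 + 4 = 8)
(6*0 + w)*(-48 + U(0)) = (6*0 + 0)*(-48 + 8) = (0 + 0)*(-40) = 0*(-40) = 0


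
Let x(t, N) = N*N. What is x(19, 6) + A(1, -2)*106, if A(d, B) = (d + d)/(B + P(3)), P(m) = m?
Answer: 248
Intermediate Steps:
x(t, N) = N**2
A(d, B) = 2*d/(3 + B) (A(d, B) = (d + d)/(B + 3) = (2*d)/(3 + B) = 2*d/(3 + B))
x(19, 6) + A(1, -2)*106 = 6**2 + (2*1/(3 - 2))*106 = 36 + (2*1/1)*106 = 36 + (2*1*1)*106 = 36 + 2*106 = 36 + 212 = 248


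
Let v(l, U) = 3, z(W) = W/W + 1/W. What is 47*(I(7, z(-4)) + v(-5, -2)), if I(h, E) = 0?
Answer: 141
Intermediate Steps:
z(W) = 1 + 1/W
47*(I(7, z(-4)) + v(-5, -2)) = 47*(0 + 3) = 47*3 = 141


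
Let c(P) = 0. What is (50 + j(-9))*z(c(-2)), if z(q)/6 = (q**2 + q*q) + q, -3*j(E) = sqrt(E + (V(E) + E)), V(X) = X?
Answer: 0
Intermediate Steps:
j(E) = -sqrt(3)*sqrt(E)/3 (j(E) = -sqrt(E + (E + E))/3 = -sqrt(E + 2*E)/3 = -sqrt(3)*sqrt(E)/3)
z(q) = 6*q + 12*q**2 (z(q) = 6*((q**2 + q*q) + q) = 6*((q**2 + q**2) + q) = 6*(2*q**2 + q) = 6*(q + 2*q**2) = 6*q + 12*q**2)
(50 + j(-9))*z(c(-2)) = (50 - sqrt(3)*sqrt(-9)/3)*(6*0*(1 + 2*0)) = (50 - sqrt(3)*3*I/3)*(6*0*(1 + 0)) = (50 - I*sqrt(3))*(6*0*1) = (50 - I*sqrt(3))*0 = 0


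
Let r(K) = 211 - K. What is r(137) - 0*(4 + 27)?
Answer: 74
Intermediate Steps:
r(137) - 0*(4 + 27) = (211 - 1*137) - 0*(4 + 27) = (211 - 137) - 0*31 = 74 - 1*0 = 74 + 0 = 74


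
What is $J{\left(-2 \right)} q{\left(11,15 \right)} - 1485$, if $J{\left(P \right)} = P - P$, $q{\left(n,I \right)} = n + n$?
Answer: $-1485$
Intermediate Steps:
$q{\left(n,I \right)} = 2 n$
$J{\left(P \right)} = 0$
$J{\left(-2 \right)} q{\left(11,15 \right)} - 1485 = 0 \cdot 2 \cdot 11 - 1485 = 0 \cdot 22 - 1485 = 0 - 1485 = -1485$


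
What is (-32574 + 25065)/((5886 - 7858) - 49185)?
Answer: 7509/51157 ≈ 0.14678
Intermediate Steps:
(-32574 + 25065)/((5886 - 7858) - 49185) = -7509/(-1972 - 49185) = -7509/(-51157) = -7509*(-1/51157) = 7509/51157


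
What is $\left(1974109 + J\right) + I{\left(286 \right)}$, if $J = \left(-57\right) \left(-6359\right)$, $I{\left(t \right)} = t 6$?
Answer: $2338288$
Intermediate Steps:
$I{\left(t \right)} = 6 t$
$J = 362463$
$\left(1974109 + J\right) + I{\left(286 \right)} = \left(1974109 + 362463\right) + 6 \cdot 286 = 2336572 + 1716 = 2338288$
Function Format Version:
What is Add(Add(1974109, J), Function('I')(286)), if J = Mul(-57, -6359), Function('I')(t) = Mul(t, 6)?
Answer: 2338288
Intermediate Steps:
Function('I')(t) = Mul(6, t)
J = 362463
Add(Add(1974109, J), Function('I')(286)) = Add(Add(1974109, 362463), Mul(6, 286)) = Add(2336572, 1716) = 2338288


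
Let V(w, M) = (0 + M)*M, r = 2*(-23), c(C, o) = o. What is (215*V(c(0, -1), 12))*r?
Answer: -1424160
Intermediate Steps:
r = -46
V(w, M) = M² (V(w, M) = M*M = M²)
(215*V(c(0, -1), 12))*r = (215*12²)*(-46) = (215*144)*(-46) = 30960*(-46) = -1424160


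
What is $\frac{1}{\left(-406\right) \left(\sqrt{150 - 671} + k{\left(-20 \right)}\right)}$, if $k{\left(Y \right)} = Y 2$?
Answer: $\frac{20}{430563} + \frac{i \sqrt{521}}{861126} \approx 4.6451 \cdot 10^{-5} + 2.6506 \cdot 10^{-5} i$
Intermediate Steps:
$k{\left(Y \right)} = 2 Y$
$\frac{1}{\left(-406\right) \left(\sqrt{150 - 671} + k{\left(-20 \right)}\right)} = \frac{1}{\left(-406\right) \left(\sqrt{150 - 671} + 2 \left(-20\right)\right)} = \frac{1}{\left(-406\right) \left(\sqrt{-521} - 40\right)} = \frac{1}{\left(-406\right) \left(i \sqrt{521} - 40\right)} = \frac{1}{\left(-406\right) \left(-40 + i \sqrt{521}\right)} = \frac{1}{16240 - 406 i \sqrt{521}}$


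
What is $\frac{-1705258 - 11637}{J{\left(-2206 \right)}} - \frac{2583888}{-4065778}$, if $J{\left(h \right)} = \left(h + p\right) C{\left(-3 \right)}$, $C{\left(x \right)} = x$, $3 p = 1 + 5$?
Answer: $- \frac{3481714625927}{13441462068} \approx -259.03$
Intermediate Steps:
$p = 2$ ($p = \frac{1 + 5}{3} = \frac{1}{3} \cdot 6 = 2$)
$J{\left(h \right)} = -6 - 3 h$ ($J{\left(h \right)} = \left(h + 2\right) \left(-3\right) = \left(2 + h\right) \left(-3\right) = -6 - 3 h$)
$\frac{-1705258 - 11637}{J{\left(-2206 \right)}} - \frac{2583888}{-4065778} = \frac{-1705258 - 11637}{-6 - -6618} - \frac{2583888}{-4065778} = - \frac{1716895}{-6 + 6618} - - \frac{1291944}{2032889} = - \frac{1716895}{6612} + \frac{1291944}{2032889} = - \frac{3481714625927}{13441462068}$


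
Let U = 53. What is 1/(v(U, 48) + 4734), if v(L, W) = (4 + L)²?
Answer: 1/7983 ≈ 0.00012527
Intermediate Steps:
1/(v(U, 48) + 4734) = 1/((4 + 53)² + 4734) = 1/(57² + 4734) = 1/(3249 + 4734) = 1/7983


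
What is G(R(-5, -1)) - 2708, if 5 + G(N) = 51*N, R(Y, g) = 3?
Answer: -2560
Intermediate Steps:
G(N) = -5 + 51*N
G(R(-5, -1)) - 2708 = (-5 + 51*3) - 2708 = (-5 + 153) - 2708 = 148 - 2708 = -2560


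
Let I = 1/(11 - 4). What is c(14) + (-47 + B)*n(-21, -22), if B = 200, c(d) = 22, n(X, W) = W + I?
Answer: -23255/7 ≈ -3322.1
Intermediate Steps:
I = 1/7 ≈ 0.14286
n(X, W) = 1/7 + W (n(X, W) = W + 1/7 = 1/7 + W)
c(14) + (-47 + B)*n(-21, -22) = 22 + (-47 + 200)*(1/7 - 22) = 22 + 153*(-153/7) = 22 - 23409/7 = -23255/7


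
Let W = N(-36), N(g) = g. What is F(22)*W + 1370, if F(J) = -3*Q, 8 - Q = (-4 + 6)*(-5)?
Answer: 3314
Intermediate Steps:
Q = 18 (Q = 8 - (-4 + 6)*(-5) = 8 - 2*(-5) = 8 - 1*(-10) = 8 + 10 = 18)
W = -36
F(J) = -54 (F(J) = -3*18 = -54)
F(22)*W + 1370 = -54*(-36) + 1370 = 1944 + 1370 = 3314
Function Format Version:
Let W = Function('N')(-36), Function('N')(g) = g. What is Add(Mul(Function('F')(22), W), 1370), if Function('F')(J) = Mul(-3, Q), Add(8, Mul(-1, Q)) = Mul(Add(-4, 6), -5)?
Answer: 3314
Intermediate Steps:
Q = 18 (Q = Add(8, Mul(-1, Mul(Add(-4, 6), -5))) = Add(8, Mul(-1, Mul(2, -5))) = Add(8, Mul(-1, -10)) = Add(8, 10) = 18)
W = -36
Function('F')(J) = -54 (Function('F')(J) = Mul(-3, 18) = -54)
Add(Mul(Function('F')(22), W), 1370) = Add(Mul(-54, -36), 1370) = Add(1944, 1370) = 3314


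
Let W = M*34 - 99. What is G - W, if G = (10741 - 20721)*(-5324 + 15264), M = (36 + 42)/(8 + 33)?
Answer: -4067247793/41 ≈ -9.9201e+7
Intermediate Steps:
M = 78/41 ≈ 1.9024
G = -99201200 (G = -9980*9940 = -99201200)
W = -1407/41 (W = (78/41)*34 - 99 = 2652/41 - 99 = -1407/41 ≈ -34.317)
G - W = -99201200 - 1*(-1407/41) = -99201200 + 1407/41 = -4067247793/41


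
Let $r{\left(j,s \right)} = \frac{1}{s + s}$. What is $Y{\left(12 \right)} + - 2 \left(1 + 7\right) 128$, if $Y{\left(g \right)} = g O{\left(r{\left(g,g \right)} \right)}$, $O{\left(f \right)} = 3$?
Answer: $-2012$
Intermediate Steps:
$r{\left(j,s \right)} = \frac{1}{2 s}$
$Y{\left(g \right)} = 3 g$ ($Y{\left(g \right)} = g 3 = 3 g$)
$Y{\left(12 \right)} + - 2 \left(1 + 7\right) 128 = 3 \cdot 12 + - 2 \left(1 + 7\right) 128 = 36 + \left(-2\right) 8 \cdot 128 = 36 - 2048 = -2012$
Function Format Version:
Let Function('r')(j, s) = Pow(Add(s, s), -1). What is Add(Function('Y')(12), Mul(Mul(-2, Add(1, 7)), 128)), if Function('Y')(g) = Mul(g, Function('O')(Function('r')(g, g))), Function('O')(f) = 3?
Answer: -2012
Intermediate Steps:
Function('r')(j, s) = Mul(Rational(1, 2), Pow(s, -1)) (Function('r')(j, s) = Pow(Mul(2, s), -1) = Mul(Rational(1, 2), Pow(s, -1)))
Function('Y')(g) = Mul(3, g) (Function('Y')(g) = Mul(g, 3) = Mul(3, g))
Add(Function('Y')(12), Mul(Mul(-2, Add(1, 7)), 128)) = Add(Mul(3, 12), Mul(Mul(-2, Add(1, 7)), 128)) = Add(36, Mul(Mul(-2, 8), 128)) = Add(36, Mul(-16, 128)) = Add(36, -2048) = -2012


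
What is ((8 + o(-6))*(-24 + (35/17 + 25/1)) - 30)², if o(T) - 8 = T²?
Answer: 4813636/289 ≈ 16656.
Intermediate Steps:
o(T) = 8 + T²
((8 + o(-6))*(-24 + (35/17 + 25/1)) - 30)² = ((8 + (8 + (-6)²))*(-24 + (35/17 + 25/1)) - 30)² = ((8 + (8 + 36))*(-24 + (35*(1/17) + 25*1)) - 30)² = ((8 + 44)*(-24 + (35/17 + 25)) - 30)² = (52*(-24 + 460/17) - 30)² = (52*(52/17) - 30)² = (2704/17 - 30)² = (2194/17)² = 4813636/289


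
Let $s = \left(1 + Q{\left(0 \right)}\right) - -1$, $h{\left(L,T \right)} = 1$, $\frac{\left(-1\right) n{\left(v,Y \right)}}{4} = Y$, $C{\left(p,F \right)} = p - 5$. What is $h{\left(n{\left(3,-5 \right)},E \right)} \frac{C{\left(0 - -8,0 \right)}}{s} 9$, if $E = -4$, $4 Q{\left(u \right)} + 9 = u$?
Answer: $-108$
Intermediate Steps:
$Q{\left(u \right)} = - \frac{9}{4} + \frac{u}{4}$
$C{\left(p,F \right)} = -5 + p$
$n{\left(v,Y \right)} = - 4 Y$
$s = - \frac{1}{4}$ ($s = \left(1 + \left(- \frac{9}{4} + \frac{1}{4} \cdot 0\right)\right) - -1 = \left(1 + \left(- \frac{9}{4} + 0\right)\right) + 1 = \left(1 - \frac{9}{4}\right) + 1 = - \frac{5}{4} + 1 = - \frac{1}{4} \approx -0.25$)
$h{\left(n{\left(3,-5 \right)},E \right)} \frac{C{\left(0 - -8,0 \right)}}{s} 9 = 1 \frac{-5 + \left(0 - -8\right)}{- \frac{1}{4}} \cdot 9 = 1 \left(-5 + \left(0 + 8\right)\right) \left(-4\right) 9 = 1 \left(-5 + 8\right) \left(-4\right) 9 = 1 \cdot 3 \left(-4\right) 9 = 1 \left(-12\right) 9 = \left(-12\right) 9 = -108$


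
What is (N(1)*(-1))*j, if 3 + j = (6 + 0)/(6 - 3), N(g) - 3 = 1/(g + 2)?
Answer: 10/3 ≈ 3.3333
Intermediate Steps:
N(g) = 3 + 1/(2 + g) (N(g) = 3 + 1/(g + 2) = 3 + 1/(2 + g))
j = -1 (j = -3 + (6 + 0)/(6 - 3) = -3 + 6/3 = -3 + 6*(⅓) = -3 + 2 = -1)
(N(1)*(-1))*j = (((7 + 3*1)/(2 + 1))*(-1))*(-1) = (((7 + 3)/3)*(-1))*(-1) = (((⅓)*10)*(-1))*(-1) = ((10/3)*(-1))*(-1) = -10/3*(-1) = 10/3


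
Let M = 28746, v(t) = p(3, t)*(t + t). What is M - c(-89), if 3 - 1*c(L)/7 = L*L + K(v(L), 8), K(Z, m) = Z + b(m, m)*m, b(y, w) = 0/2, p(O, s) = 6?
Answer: 76696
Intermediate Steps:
b(y, w) = 0 (b(y, w) = 0*(1/2) = 0)
v(t) = 12*t (v(t) = 6*(t + t) = 6*(2*t) = 12*t)
K(Z, m) = Z (K(Z, m) = Z + 0*m = Z + 0 = Z)
c(L) = 21 - 84*L - 7*L**2 (c(L) = 21 - 7*(L*L + 12*L) = 21 - 7*(L**2 + 12*L) = 21 + (-84*L - 7*L**2) = 21 - 84*L - 7*L**2)
M - c(-89) = 28746 - (21 - 84*(-89) - 7*(-89)**2) = 28746 - (21 + 7476 - 7*7921) = 28746 - (21 + 7476 - 55447) = 28746 - 1*(-47950) = 28746 + 47950 = 76696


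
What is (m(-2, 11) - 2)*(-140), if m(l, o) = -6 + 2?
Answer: 840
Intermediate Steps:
m(l, o) = -4
(m(-2, 11) - 2)*(-140) = (-4 - 2)*(-140) = -6*(-140) = 840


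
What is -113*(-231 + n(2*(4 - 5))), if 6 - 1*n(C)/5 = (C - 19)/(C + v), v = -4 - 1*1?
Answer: 24408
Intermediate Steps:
v = -5 (v = -4 - 1 = -5)
n(C) = 30 - 5*(-19 + C)/(-5 + C) (n(C) = 30 - 5*(C - 19)/(C - 5) = 30 - 5*(-19 + C)/(-5 + C))
-113*(-231 + n(2*(4 - 5))) = -113*(-231 + 5*(-11 + 5*(2*(4 - 5)))/(-5 + 2*(4 - 5))) = -113*(-231 + 5*(-11 + 5*(2*(-1)))/(-5 + 2*(-1))) = -113*(-231 + 5*(-11 + 5*(-2))/(-5 - 2)) = -113*(-231 + 5*(-11 - 10)/(-7)) = -113*(-231 + 5*(-⅐)*(-21)) = -113*(-231 + 15) = -113*(-216) = 24408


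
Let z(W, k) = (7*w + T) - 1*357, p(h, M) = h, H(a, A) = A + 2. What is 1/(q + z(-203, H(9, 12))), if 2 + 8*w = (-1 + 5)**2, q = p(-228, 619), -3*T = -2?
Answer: -12/6865 ≈ -0.0017480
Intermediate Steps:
T = 2/3 (T = -1/3*(-2) = 2/3 ≈ 0.66667)
H(a, A) = 2 + A
q = -228
w = 7/4 (w = -1/4 + (-1 + 5)**2/8 = -1/4 + (1/8)*4**2 = -1/4 + (1/8)*16 = -1/4 + 2 = 7/4 ≈ 1.7500)
z(W, k) = -4129/12 (z(W, k) = (7*(7/4) + 2/3) - 1*357 = (49/4 + 2/3) - 357 = 155/12 - 357 = -4129/12)
1/(q + z(-203, H(9, 12))) = 1/(-228 - 4129/12) = 1/(-6865/12) = -12/6865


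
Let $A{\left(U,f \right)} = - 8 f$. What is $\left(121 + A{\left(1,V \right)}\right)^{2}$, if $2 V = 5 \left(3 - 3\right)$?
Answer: $14641$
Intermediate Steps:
$V = 0$ ($V = \frac{5 \left(3 - 3\right)}{2} = \frac{5 \cdot 0}{2} = \frac{1}{2} \cdot 0 = 0$)
$\left(121 + A{\left(1,V \right)}\right)^{2} = \left(121 - 0\right)^{2} = \left(121 + 0\right)^{2} = 121^{2} = 14641$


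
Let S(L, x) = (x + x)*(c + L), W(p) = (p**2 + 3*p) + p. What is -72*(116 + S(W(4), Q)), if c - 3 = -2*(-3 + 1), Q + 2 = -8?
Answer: 47808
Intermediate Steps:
Q = -10 (Q = -2 - 8 = -10)
c = 7 (c = 3 - 2*(-3 + 1) = 3 - 2*(-2) = 3 + 4 = 7)
W(p) = p**2 + 4*p
S(L, x) = 2*x*(7 + L) (S(L, x) = (x + x)*(7 + L) = (2*x)*(7 + L) = 2*x*(7 + L))
-72*(116 + S(W(4), Q)) = -72*(116 + 2*(-10)*(7 + 4*(4 + 4))) = -72*(116 + 2*(-10)*(7 + 4*8)) = -72*(116 + 2*(-10)*(7 + 32)) = -72*(116 + 2*(-10)*39) = -72*(116 - 780) = -72*(-664) = 47808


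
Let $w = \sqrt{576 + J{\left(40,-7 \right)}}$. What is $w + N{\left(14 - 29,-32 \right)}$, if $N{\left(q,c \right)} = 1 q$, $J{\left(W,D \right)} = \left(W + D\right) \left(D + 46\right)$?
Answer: $-15 + 9 \sqrt{23} \approx 28.162$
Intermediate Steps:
$J{\left(W,D \right)} = \left(46 + D\right) \left(D + W\right)$ ($J{\left(W,D \right)} = \left(D + W\right) \left(46 + D\right) = \left(46 + D\right) \left(D + W\right)$)
$w = 9 \sqrt{23}$ ($w = \sqrt{576 + \left(\left(-7\right)^{2} + 46 \left(-7\right) + 46 \cdot 40 - 280\right)} = \sqrt{576 + \left(49 - 322 + 1840 - 280\right)} = \sqrt{576 + 1287} = \sqrt{1863} = 9 \sqrt{23} \approx 43.162$)
$N{\left(q,c \right)} = q$
$w + N{\left(14 - 29,-32 \right)} = 9 \sqrt{23} + \left(14 - 29\right) = 9 \sqrt{23} - 15 = -15 + 9 \sqrt{23}$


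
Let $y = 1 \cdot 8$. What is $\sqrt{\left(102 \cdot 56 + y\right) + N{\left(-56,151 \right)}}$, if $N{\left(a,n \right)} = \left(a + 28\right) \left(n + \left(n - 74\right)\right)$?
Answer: $2 i \sqrt{166} \approx 25.768 i$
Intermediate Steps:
$N{\left(a,n \right)} = \left(-74 + 2 n\right) \left(28 + a\right)$ ($N{\left(a,n \right)} = \left(28 + a\right) \left(n + \left(-74 + n\right)\right) = \left(28 + a\right) \left(-74 + 2 n\right) = \left(-74 + 2 n\right) \left(28 + a\right)$)
$y = 8$
$\sqrt{\left(102 \cdot 56 + y\right) + N{\left(-56,151 \right)}} = \sqrt{\left(102 \cdot 56 + 8\right) + \left(-2072 - -4144 + 56 \cdot 151 + 2 \left(-56\right) 151\right)} = \sqrt{\left(5712 + 8\right) + \left(-2072 + 4144 + 8456 - 16912\right)} = \sqrt{5720 - 6384} = \sqrt{-664} = 2 i \sqrt{166}$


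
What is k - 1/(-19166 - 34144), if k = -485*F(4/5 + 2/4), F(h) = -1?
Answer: 25855351/53310 ≈ 485.00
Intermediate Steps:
k = 485 (k = -485*(-1) = 485)
k - 1/(-19166 - 34144) = 485 - 1/(-19166 - 34144) = 485 - 1/(-53310) = 485 - 1*(-1/53310) = 485 + 1/53310 = 25855351/53310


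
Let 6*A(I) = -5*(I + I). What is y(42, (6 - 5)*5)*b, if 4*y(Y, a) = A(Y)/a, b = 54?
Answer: -189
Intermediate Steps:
A(I) = -5*I/3 (A(I) = (-5*(I + I))/6 = (-10*I)/6 = -5*I/3)
y(Y, a) = -5*Y/(12*a) (y(Y, a) = ((-5*Y/3)/a)/4 = (-5*Y/(3*a))/4 = -5*Y/(12*a))
y(42, (6 - 5)*5)*b = -5/12*42/(6 - 5)*5*54 = -5/12*42/1*5*54 = -5/12*42/5*54 = -5/12*42*⅕*54 = -7/2*54 = -189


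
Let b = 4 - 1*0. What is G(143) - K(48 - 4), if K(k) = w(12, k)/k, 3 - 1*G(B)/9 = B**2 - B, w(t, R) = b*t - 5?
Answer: -8040031/44 ≈ -1.8273e+5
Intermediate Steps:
b = 4 (b = 4 + 0 = 4)
w(t, R) = -5 + 4*t (w(t, R) = 4*t - 5 = -5 + 4*t)
G(B) = 27 - 9*B**2 + 9*B (G(B) = 27 - 9*(B**2 - B) = 27 + (-9*B**2 + 9*B) = 27 - 9*B**2 + 9*B)
K(k) = 43/k (K(k) = (-5 + 4*12)/k = (-5 + 48)/k = 43/k)
G(143) - K(48 - 4) = (27 - 9*143**2 + 9*143) - 43/(48 - 4) = (27 - 9*20449 + 1287) - 43/44 = (27 - 184041 + 1287) - 43/44 = -182727 - 1*43/44 = -182727 - 43/44 = -8040031/44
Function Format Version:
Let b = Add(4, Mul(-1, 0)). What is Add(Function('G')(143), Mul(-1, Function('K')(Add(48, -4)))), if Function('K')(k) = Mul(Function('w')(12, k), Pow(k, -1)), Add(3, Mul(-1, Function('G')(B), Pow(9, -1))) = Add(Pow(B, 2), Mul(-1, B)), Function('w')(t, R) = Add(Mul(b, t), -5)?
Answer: Rational(-8040031, 44) ≈ -1.8273e+5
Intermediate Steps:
b = 4 (b = Add(4, 0) = 4)
Function('w')(t, R) = Add(-5, Mul(4, t)) (Function('w')(t, R) = Add(Mul(4, t), -5) = Add(-5, Mul(4, t)))
Function('G')(B) = Add(27, Mul(-9, Pow(B, 2)), Mul(9, B)) (Function('G')(B) = Add(27, Mul(-9, Add(Pow(B, 2), Mul(-1, B)))) = Add(27, Add(Mul(-9, Pow(B, 2)), Mul(9, B))) = Add(27, Mul(-9, Pow(B, 2)), Mul(9, B)))
Function('K')(k) = Mul(43, Pow(k, -1)) (Function('K')(k) = Mul(Add(-5, Mul(4, 12)), Pow(k, -1)) = Mul(Add(-5, 48), Pow(k, -1)) = Mul(43, Pow(k, -1)))
Add(Function('G')(143), Mul(-1, Function('K')(Add(48, -4)))) = Add(Add(27, Mul(-9, Pow(143, 2)), Mul(9, 143)), Mul(-1, Mul(43, Pow(Add(48, -4), -1)))) = Add(Add(27, Mul(-9, 20449), 1287), Mul(-1, Mul(43, Pow(44, -1)))) = Add(Add(27, -184041, 1287), Mul(-1, Mul(43, Rational(1, 44)))) = Add(-182727, Mul(-1, Rational(43, 44))) = Add(-182727, Rational(-43, 44)) = Rational(-8040031, 44)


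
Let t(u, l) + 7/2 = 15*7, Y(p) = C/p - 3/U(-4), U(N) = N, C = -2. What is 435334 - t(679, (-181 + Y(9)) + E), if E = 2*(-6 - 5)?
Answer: 870465/2 ≈ 4.3523e+5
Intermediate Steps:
E = -22 (E = 2*(-11) = -22)
Y(p) = 3/4 - 2/p (Y(p) = -2/p - 3/(-4) = -2/p - 3*(-1/4) = -2/p + 3/4 = 3/4 - 2/p)
t(u, l) = 203/2 (t(u, l) = -7/2 + 15*7 = -7/2 + 105 = 203/2)
435334 - t(679, (-181 + Y(9)) + E) = 435334 - 1*203/2 = 435334 - 203/2 = 870465/2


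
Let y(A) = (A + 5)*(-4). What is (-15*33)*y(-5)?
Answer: 0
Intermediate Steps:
y(A) = -20 - 4*A (y(A) = (5 + A)*(-4) = -20 - 4*A)
(-15*33)*y(-5) = (-15*33)*(-20 - 4*(-5)) = -495*(-20 + 20) = -495*0 = 0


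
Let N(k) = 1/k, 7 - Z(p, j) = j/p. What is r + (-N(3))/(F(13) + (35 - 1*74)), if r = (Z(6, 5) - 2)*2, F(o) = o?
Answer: 217/26 ≈ 8.3462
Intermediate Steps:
Z(p, j) = 7 - j/p
r = 25/3 (r = ((7 - 1*5/6) - 2)*2 = ((7 - 1*5*1/6) - 2)*2 = ((7 - 5/6) - 2)*2 = (37/6 - 2)*2 = (25/6)*2 = 25/3 ≈ 8.3333)
r + (-N(3))/(F(13) + (35 - 1*74)) = 25/3 + (-1/3)/(13 + (35 - 1*74)) = 25/3 + (-1*1/3)/(13 + (35 - 74)) = 25/3 - 1/3/(13 - 39) = 25/3 - 1/3/(-26) = 25/3 - 1/26*(-1/3) = 25/3 + 1/78 = 217/26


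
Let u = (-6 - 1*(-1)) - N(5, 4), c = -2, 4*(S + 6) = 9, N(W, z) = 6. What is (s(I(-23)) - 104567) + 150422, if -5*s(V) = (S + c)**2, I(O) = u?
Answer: 3667871/80 ≈ 45848.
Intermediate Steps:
S = -15/4 (S = -6 + (1/4)*9 = -6 + 9/4 = -15/4 ≈ -3.7500)
u = -11 (u = (-6 - 1*(-1)) - 1*6 = (-6 + 1) - 6 = -5 - 6 = -11)
I(O) = -11
s(V) = -529/80 (s(V) = -(-15/4 - 2)**2/5 = -(-23/4)**2/5 = -1/5*529/16 = -529/80)
(s(I(-23)) - 104567) + 150422 = (-529/80 - 104567) + 150422 = -8365889/80 + 150422 = 3667871/80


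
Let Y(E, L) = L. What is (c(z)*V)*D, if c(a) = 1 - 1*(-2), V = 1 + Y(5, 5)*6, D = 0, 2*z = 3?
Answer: 0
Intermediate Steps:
z = 3/2 (z = (½)*3 = 3/2 ≈ 1.5000)
V = 31 (V = 1 + 5*6 = 1 + 30 = 31)
c(a) = 3 (c(a) = 1 + 2 = 3)
(c(z)*V)*D = (3*31)*0 = 93*0 = 0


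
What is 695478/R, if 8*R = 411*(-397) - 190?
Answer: -191856/5633 ≈ -34.059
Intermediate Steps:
R = -163357/8 (R = (411*(-397) - 190)/8 = (-163167 - 190)/8 = (⅛)*(-163357) = -163357/8 ≈ -20420.)
695478/R = 695478/(-163357/8) = 695478*(-8/163357) = -191856/5633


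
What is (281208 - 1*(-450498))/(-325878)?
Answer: -121951/54313 ≈ -2.2453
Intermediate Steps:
(281208 - 1*(-450498))/(-325878) = (281208 + 450498)*(-1/325878) = 731706*(-1/325878) = -121951/54313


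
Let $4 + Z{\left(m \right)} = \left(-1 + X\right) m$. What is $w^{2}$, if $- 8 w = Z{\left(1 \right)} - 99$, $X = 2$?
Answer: $\frac{2601}{16} \approx 162.56$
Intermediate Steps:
$Z{\left(m \right)} = -4 + m$ ($Z{\left(m \right)} = -4 + \left(-1 + 2\right) m = -4 + 1 m = -4 + m$)
$w = \frac{51}{4}$ ($w = - \frac{\left(-4 + 1\right) - 99}{8} = - \frac{-3 - 99}{8} = \left(- \frac{1}{8}\right) \left(-102\right) = \frac{51}{4} \approx 12.75$)
$w^{2} = \left(\frac{51}{4}\right)^{2} = \frac{2601}{16}$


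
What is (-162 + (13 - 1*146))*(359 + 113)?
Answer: -139240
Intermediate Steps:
(-162 + (13 - 1*146))*(359 + 113) = (-162 + (13 - 146))*472 = (-162 - 133)*472 = -295*472 = -139240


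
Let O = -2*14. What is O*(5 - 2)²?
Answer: -252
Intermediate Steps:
O = -28
O*(5 - 2)² = -28*(5 - 2)² = -28*3² = -28*9 = -252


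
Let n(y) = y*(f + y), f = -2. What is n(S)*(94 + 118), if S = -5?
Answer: 7420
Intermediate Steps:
n(y) = y*(-2 + y)
n(S)*(94 + 118) = (-5*(-2 - 5))*(94 + 118) = -5*(-7)*212 = 35*212 = 7420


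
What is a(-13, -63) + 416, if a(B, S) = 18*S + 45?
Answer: -673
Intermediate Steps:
a(B, S) = 45 + 18*S
a(-13, -63) + 416 = (45 + 18*(-63)) + 416 = (45 - 1134) + 416 = -1089 + 416 = -673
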